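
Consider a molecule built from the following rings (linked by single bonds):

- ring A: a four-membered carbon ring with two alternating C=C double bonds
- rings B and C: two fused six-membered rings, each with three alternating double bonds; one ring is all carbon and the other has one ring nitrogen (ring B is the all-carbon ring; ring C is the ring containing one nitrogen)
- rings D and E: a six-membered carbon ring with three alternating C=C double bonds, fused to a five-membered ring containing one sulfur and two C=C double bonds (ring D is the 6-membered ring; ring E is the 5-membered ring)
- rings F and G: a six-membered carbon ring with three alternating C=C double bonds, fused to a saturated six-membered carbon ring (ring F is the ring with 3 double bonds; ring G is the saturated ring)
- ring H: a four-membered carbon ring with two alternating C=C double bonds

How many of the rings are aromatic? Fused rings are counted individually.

5

Ring A has only sp² ring atoms; a planar conformation would have a fully conjugated π system of 4 electrons. But 4 = 4(1), which is 4n not 4n+2, so ring A is not aromatic (cyclobutadiene) — cyclobutadiene is antiaromatic and distorts to a rectangle.
Rings B and C form a fused bicyclic system (with one nitrogen) with 10 sp² atoms and 10 π electrons from ring double bonds. 10 = 4(2)+2, so the system is aromatic and both rings count as aromatic (quinoline).
Rings D and E form a fused bicyclic system (with one sulfur) with 9 sp² atoms and 10 π electrons from ring double bonds plus a heteroatom lone pair. 10 = 4(2)+2, so the system is aromatic and both rings count as aromatic (benzothiophene).
Ring F has a continuous p-orbital overlap around the ring; 3 ring double bonds give 6 π electrons. Since 6 = 4n+2 (n=1), ring F is aromatic (benzene ring).
Ring G has four sp³ carbons, so it is not fully conjugated — not aromatic (cyclohexane ring).
Ring H has only sp² ring atoms; a planar conformation would have a fully conjugated π system of 4 electrons. But 4 = 4(1), which is 4n not 4n+2, so ring H is not aromatic (cyclobutadiene) — cyclobutadiene is antiaromatic and distorts to a rectangle.
Aromatic: B, C, D, E, F. Total: 5.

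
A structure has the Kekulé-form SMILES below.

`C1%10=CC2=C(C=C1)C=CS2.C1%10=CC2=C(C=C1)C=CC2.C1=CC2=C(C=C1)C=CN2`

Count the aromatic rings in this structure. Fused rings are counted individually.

The SMILES encodes a six-membered carbon ring with three alternating C=C double bonds, fused to a five-membered ring containing one sulfur and two C=C double bonds; a six-membered carbon ring with three alternating C=C double bonds, fused to a five-membered carbon ring containing one C=C double bond and one sp³ carbon; a six-membered carbon ring with three alternating C=C double bonds, fused to a five-membered ring containing one N–H nitrogen and two C=C double bonds.
The fused 6/5-membered bicyclic (with one sulfur) is a single π system with 9 sp² atoms and 10 π electrons from ring double bonds plus a heteroatom lone pair. 10 = 4(2)+2, so the system is aromatic and both rings count as aromatic (benzothiophene).
The 6-membered ring is planar and fully conjugated; 3 ring double bonds give 6 π electrons. 6 = 4(1)+2, so it is aromatic (benzene ring).
The 5-membered ring has one sp³ carbon, so it is not fully conjugated — not aromatic (cyclopentene ring).
The fused 6/5-membered bicyclic (with one N–H) is a single π system with 9 sp² atoms and 10 π electrons from ring double bonds plus a heteroatom lone pair. 10 = 4(2)+2, so the system is aromatic and both rings count as aromatic (indole).
5 of the 6 rings are aromatic. Total: 5.

5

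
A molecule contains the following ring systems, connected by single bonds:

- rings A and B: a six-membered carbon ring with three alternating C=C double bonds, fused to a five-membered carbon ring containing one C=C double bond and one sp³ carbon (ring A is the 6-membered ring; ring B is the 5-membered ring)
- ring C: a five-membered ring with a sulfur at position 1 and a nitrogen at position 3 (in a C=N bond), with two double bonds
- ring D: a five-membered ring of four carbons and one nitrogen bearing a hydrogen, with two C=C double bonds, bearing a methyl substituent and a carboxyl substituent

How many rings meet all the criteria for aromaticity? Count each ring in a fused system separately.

Ring A is fully conjugated (every ring atom contributes a p orbital); 3 ring double bonds give 6 π electrons. 6 = 4(1)+2, so ring A is aromatic (benzene ring).
Ring B has one sp³ carbon, so it is not fully conjugated — not aromatic (cyclopentene ring).
Ring C has a continuous p-orbital overlap around the ring; 2 ring double bonds (4 π electrons) plus a heteroatom lone pair (2) give 6 π electrons. Since 6 = 4n+2 (n=1), ring C is aromatic (thiazole).
Ring D has a continuous p-orbital overlap around the ring; 2 ring double bonds (4 π electrons) plus a heteroatom lone pair (2) give 6 π electrons. 6 = 4(1)+2, so ring D is aromatic (pyrrole).
Aromatic: A, C, D. Total: 3.

3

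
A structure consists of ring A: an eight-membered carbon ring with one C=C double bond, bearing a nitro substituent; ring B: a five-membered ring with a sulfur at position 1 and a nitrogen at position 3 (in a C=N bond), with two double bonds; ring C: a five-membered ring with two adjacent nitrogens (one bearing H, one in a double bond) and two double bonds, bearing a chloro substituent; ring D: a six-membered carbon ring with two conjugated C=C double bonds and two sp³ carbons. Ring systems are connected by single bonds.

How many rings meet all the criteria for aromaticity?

2

Ring A has six sp³ carbons, so it is not fully conjugated — not aromatic (cyclooctene).
Ring B is planar and fully conjugated; 2 ring double bonds (4 π electrons) plus a heteroatom lone pair (2) give 6 π electrons. 6 = 4(1)+2, so ring B is aromatic (thiazole).
Ring C is fully conjugated (every ring atom contributes a p orbital); 2 ring double bonds (4 π electrons) plus a heteroatom lone pair (2) give 6 π electrons. 6 = 4(1)+2, so ring C is aromatic (pyrazole).
Ring D has two sp³ carbons, so it is not fully conjugated — not aromatic (1,3-cyclohexadiene).
Aromatic: B, C. Total: 2.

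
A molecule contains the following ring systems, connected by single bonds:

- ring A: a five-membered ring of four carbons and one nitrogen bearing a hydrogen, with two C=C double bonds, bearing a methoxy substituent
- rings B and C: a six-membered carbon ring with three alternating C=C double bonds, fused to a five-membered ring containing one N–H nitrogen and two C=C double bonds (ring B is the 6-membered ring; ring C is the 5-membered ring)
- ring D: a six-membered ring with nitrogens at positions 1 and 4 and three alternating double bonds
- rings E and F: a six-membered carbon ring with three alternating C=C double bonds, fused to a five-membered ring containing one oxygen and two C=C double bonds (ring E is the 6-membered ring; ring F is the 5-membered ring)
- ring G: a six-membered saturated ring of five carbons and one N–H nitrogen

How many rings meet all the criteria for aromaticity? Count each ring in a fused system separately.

Ring A has a continuous p-orbital overlap around the ring; 2 ring double bonds (4 π electrons) plus a heteroatom lone pair (2) give 6 π electrons. 6 = 4(1)+2, so ring A is aromatic (pyrrole).
Rings B and C form a fused bicyclic system (with one N–H) with 9 sp² atoms and 10 π electrons from ring double bonds plus a heteroatom lone pair. 10 = 4(2)+2, so the system is aromatic and both rings count as aromatic (indole).
Ring D is fully conjugated (every ring atom contributes a p orbital); 3 ring double bonds give 6 π electrons. That satisfies 4n+2 with n=1, so ring D is aromatic (pyrazine).
Rings E and F form a fused bicyclic system (with one oxygen) with 9 sp² atoms and 10 π electrons from ring double bonds plus a heteroatom lone pair. 10 = 4(2)+2, so the system is aromatic and both rings count as aromatic (benzofuran).
Ring G has only sp³ atoms, so it is not fully conjugated — not aromatic (piperidine).
Aromatic: A, B, C, D, E, F. Total: 6.

6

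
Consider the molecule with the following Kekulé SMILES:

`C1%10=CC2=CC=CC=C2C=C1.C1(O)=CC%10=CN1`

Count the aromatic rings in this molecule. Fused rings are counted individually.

The SMILES encodes two fused six-membered carbon rings, each with three alternating C=C double bonds; a five-membered ring of four carbons and one nitrogen bearing a hydrogen, with two C=C double bonds.
The fused 6/6-membered bicyclic is a single π system with 10 sp² atoms and 10 π electrons from ring double bonds. 10 = 4(2)+2, so the system is aromatic and both rings count as aromatic (naphthalene).
The 5-membered ring with one N–H is planar and fully conjugated; 2 ring double bonds (4 π electrons) plus a heteroatom lone pair (2) give 6 π electrons. Since 6 = 4n+2 (n=1), it is aromatic (pyrrole).
3 of the 3 rings are aromatic. Total: 3.

3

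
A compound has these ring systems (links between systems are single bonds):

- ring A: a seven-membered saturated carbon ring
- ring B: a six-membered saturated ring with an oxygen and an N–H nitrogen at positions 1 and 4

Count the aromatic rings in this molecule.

Ring A has only sp³ atoms, so it is not fully conjugated — not aromatic (cycloheptane).
Ring B has only sp³ atoms, so it is not fully conjugated — not aromatic (morpholine).
No ring is aromatic. Total: 0.

0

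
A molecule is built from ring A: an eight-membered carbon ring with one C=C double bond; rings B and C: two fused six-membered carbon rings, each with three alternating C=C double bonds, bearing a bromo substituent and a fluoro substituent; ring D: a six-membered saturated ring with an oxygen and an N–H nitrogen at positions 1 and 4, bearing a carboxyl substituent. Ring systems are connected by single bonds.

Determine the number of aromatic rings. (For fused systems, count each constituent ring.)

2

Ring A has six sp³ carbons, so it is not fully conjugated — not aromatic (cyclooctene).
Rings B and C form a fused bicyclic system with 10 sp² atoms and 10 π electrons from ring double bonds. 10 = 4(2)+2, so the system is aromatic and both rings count as aromatic (naphthalene).
Ring D has only sp³ atoms, so it is not fully conjugated — not aromatic (morpholine).
Aromatic: B, C. Total: 2.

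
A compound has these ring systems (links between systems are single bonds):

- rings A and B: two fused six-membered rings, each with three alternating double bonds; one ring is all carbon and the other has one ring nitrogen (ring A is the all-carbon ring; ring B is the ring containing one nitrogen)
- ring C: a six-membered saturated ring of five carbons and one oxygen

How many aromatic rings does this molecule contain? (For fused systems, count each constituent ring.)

Rings A and B form a fused bicyclic system (with one nitrogen) with 10 sp² atoms and 10 π electrons from ring double bonds. 10 = 4(2)+2, so the system is aromatic and both rings count as aromatic (quinoline).
Ring C has only sp³ atoms, so it is not fully conjugated — not aromatic (tetrahydropyran).
Aromatic: A, B. Total: 2.

2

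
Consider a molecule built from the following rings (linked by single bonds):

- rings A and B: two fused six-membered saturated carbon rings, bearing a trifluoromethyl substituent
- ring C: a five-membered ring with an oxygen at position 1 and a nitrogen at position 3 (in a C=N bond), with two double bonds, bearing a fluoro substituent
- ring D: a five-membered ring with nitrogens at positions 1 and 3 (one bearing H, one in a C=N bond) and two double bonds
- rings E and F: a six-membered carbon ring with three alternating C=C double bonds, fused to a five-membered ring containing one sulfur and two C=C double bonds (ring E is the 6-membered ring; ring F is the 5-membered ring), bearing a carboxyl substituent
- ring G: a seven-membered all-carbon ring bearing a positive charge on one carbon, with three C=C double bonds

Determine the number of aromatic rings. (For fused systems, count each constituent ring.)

5

Ring A has only sp³ atoms, so it is not fully conjugated — not aromatic (cyclohexane ring).
Ring B has only sp³ atoms, so it is not fully conjugated — not aromatic (cyclohexane ring).
Ring C is planar and fully conjugated; 2 ring double bonds (4 π electrons) plus a heteroatom lone pair (2) give 6 π electrons. 6 = 4(1)+2, so ring C is aromatic (oxazole).
Ring D has a continuous p-orbital overlap around the ring; 2 ring double bonds (4 π electrons) plus a heteroatom lone pair (2) give 6 π electrons. 6 = 4(1)+2, so ring D is aromatic (imidazole).
Rings E and F form a fused bicyclic system (with one sulfur) with 9 sp² atoms and 10 π electrons from ring double bonds plus a heteroatom lone pair. 10 = 4(2)+2, so the system is aromatic and both rings count as aromatic (benzothiophene).
Ring G is fully conjugated (every ring atom contributes a p orbital); 3 ring double bonds (6 π electrons) plus the carbocation's empty p orbital (0, but keeps the ring conjugated) give 6 π electrons. That satisfies 4n+2 with n=1, so ring G is aromatic (tropylium cation).
Aromatic: C, D, E, F, G. Total: 5.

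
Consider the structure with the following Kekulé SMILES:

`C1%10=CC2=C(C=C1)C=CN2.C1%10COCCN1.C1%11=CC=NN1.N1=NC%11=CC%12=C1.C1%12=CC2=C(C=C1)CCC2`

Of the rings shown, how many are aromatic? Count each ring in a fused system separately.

5

The SMILES encodes a six-membered carbon ring with three alternating C=C double bonds, fused to a five-membered ring containing one N–H nitrogen and two C=C double bonds; a six-membered saturated ring with an oxygen and an N–H nitrogen at positions 1 and 4; a five-membered ring with two adjacent nitrogens (one bearing H, one in a double bond) and two double bonds; a six-membered ring with two adjacent nitrogens and three alternating double bonds; a six-membered carbon ring with three alternating C=C double bonds, fused to a saturated five-membered carbon ring.
The fused 6/5-membered bicyclic (with one N–H) is a single π system with 9 sp² atoms and 10 π electrons from ring double bonds plus a heteroatom lone pair. 10 = 4(2)+2, so the system is aromatic and both rings count as aromatic (indole).
The 6-membered ring with one oxygen and one N–H (1,4) has only sp³ atoms, so it is not fully conjugated — not aromatic (morpholine).
The 5-membered ring with two adjacent nitrogens (one N–H, one =N–) has a continuous p-orbital overlap around the ring; 2 ring double bonds (4 π electrons) plus a heteroatom lone pair (2) give 6 π electrons. 6 = 4(1)+2, so it is aromatic (pyrazole).
The 6-membered ring with two nitrogens (1,2) has a continuous p-orbital overlap around the ring; 3 ring double bonds give 6 π electrons. 6 = 4(1)+2, so it is aromatic (pyridazine).
The 6-membered ring is planar and fully conjugated; 3 ring double bonds give 6 π electrons. 6 = 4(1)+2, so it is aromatic (benzene ring).
The 5-membered ring has three sp³ carbons, so it is not fully conjugated — not aromatic (cyclopentane ring).
5 of the 7 rings are aromatic. Total: 5.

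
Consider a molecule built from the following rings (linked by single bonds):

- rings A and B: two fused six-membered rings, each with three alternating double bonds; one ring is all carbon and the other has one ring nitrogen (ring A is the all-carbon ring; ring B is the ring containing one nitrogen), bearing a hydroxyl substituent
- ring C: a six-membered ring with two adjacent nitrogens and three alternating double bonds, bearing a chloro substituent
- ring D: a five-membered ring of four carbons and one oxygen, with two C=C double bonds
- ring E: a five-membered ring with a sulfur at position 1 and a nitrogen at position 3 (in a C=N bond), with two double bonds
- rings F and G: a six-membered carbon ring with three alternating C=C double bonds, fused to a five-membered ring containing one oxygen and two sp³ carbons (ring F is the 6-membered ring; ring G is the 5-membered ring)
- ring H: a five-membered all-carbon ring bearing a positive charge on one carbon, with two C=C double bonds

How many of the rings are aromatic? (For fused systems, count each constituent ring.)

Rings A and B form a fused bicyclic system (with one nitrogen) with 10 sp² atoms and 10 π electrons from ring double bonds. 10 = 4(2)+2, so the system is aromatic and both rings count as aromatic (quinoline).
Ring C is planar and fully conjugated; 3 ring double bonds give 6 π electrons. 6 = 4(1)+2, so ring C is aromatic (pyridazine).
Ring D is planar and fully conjugated; 2 ring double bonds (4 π electrons) plus a heteroatom lone pair (2) give 6 π electrons. 6 = 4(1)+2, so ring D is aromatic (furan).
Ring E is fully conjugated (every ring atom contributes a p orbital); 2 ring double bonds (4 π electrons) plus a heteroatom lone pair (2) give 6 π electrons. Since 6 = 4n+2 (n=1), ring E is aromatic (thiazole).
Ring F is fully conjugated (every ring atom contributes a p orbital); 3 ring double bonds give 6 π electrons. Since 6 = 4n+2 (n=1), ring F is aromatic (benzene ring).
Ring G has two sp³ carbons, so it is not fully conjugated — not aromatic (oxolane ring).
Ring H has only sp² ring atoms; a planar conformation would have a fully conjugated π system of 4 electrons. But 4 = 4(1), which is 4n not 4n+2, so ring H is not aromatic (cyclopentadienyl cation).
Aromatic: A, B, C, D, E, F. Total: 6.

6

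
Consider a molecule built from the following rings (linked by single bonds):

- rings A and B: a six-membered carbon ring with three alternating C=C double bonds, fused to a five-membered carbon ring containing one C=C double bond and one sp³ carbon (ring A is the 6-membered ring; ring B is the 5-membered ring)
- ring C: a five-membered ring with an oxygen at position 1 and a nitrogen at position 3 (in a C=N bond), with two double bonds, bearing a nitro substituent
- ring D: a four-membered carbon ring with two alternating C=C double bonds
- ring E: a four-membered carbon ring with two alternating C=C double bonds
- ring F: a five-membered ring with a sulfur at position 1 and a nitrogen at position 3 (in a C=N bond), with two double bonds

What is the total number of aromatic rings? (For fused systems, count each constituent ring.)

3

Ring A is planar and fully conjugated; 3 ring double bonds give 6 π electrons. 6 = 4(1)+2, so ring A is aromatic (benzene ring).
Ring B has one sp³ carbon, so it is not fully conjugated — not aromatic (cyclopentene ring).
Ring C has a continuous p-orbital overlap around the ring; 2 ring double bonds (4 π electrons) plus a heteroatom lone pair (2) give 6 π electrons. Since 6 = 4n+2 (n=1), ring C is aromatic (oxazole).
Ring D has only sp² ring atoms; a planar conformation would have a fully conjugated π system of 4 electrons. But 4 = 4(1), which is 4n not 4n+2, so ring D is not aromatic (cyclobutadiene) — cyclobutadiene is antiaromatic and distorts to a rectangle.
Ring E has only sp² ring atoms; a planar conformation would have a fully conjugated π system of 4 electrons. But 4 = 4(1), which is 4n not 4n+2, so ring E is not aromatic (cyclobutadiene) — cyclobutadiene is antiaromatic and distorts to a rectangle.
Ring F is planar and fully conjugated; 2 ring double bonds (4 π electrons) plus a heteroatom lone pair (2) give 6 π electrons. 6 = 4(1)+2, so ring F is aromatic (thiazole).
Aromatic: A, C, F. Total: 3.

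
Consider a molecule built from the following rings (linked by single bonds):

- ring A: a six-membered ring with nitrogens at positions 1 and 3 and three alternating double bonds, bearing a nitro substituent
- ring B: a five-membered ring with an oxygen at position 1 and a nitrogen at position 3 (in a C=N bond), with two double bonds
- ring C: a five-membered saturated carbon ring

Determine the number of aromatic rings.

2

Ring A is fully conjugated (every ring atom contributes a p orbital); 3 ring double bonds give 6 π electrons. That satisfies 4n+2 with n=1, so ring A is aromatic (pyrimidine).
Ring B has a continuous p-orbital overlap around the ring; 2 ring double bonds (4 π electrons) plus a heteroatom lone pair (2) give 6 π electrons. Since 6 = 4n+2 (n=1), ring B is aromatic (oxazole).
Ring C has only sp³ atoms, so it is not fully conjugated — not aromatic (cyclopentane).
Aromatic: A, B. Total: 2.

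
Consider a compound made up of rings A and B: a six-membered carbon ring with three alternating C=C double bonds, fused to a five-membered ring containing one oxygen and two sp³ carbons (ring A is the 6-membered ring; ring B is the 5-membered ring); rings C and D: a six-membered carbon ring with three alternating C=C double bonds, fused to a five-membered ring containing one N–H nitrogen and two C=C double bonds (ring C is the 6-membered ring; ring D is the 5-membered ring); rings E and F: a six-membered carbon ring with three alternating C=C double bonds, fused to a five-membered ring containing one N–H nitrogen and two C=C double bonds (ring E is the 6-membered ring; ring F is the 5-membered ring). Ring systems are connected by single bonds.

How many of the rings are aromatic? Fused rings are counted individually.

5

Ring A is planar and fully conjugated; 3 ring double bonds give 6 π electrons. That satisfies 4n+2 with n=1, so ring A is aromatic (benzene ring).
Ring B has two sp³ carbons, so it is not fully conjugated — not aromatic (oxolane ring).
Rings C and D form a fused bicyclic system (with one N–H) with 9 sp² atoms and 10 π electrons from ring double bonds plus a heteroatom lone pair. 10 = 4(2)+2, so the system is aromatic and both rings count as aromatic (indole).
Rings E and F form a fused bicyclic system (with one N–H) with 9 sp² atoms and 10 π electrons from ring double bonds plus a heteroatom lone pair. 10 = 4(2)+2, so the system is aromatic and both rings count as aromatic (indole).
Aromatic: A, C, D, E, F. Total: 5.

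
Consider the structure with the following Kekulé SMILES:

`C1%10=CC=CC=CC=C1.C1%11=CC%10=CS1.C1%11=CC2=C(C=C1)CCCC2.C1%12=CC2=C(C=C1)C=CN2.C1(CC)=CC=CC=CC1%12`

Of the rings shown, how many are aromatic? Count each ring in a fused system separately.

The SMILES encodes an eight-membered carbon ring with four alternating C=C double bonds; a five-membered ring of four carbons and one sulfur, with two C=C double bonds; a six-membered carbon ring with three alternating C=C double bonds, fused to a saturated six-membered carbon ring; a six-membered carbon ring with three alternating C=C double bonds, fused to a five-membered ring containing one N–H nitrogen and two C=C double bonds; a seven-membered carbon ring with three C=C double bonds and one sp³ carbon.
The 8-membered ring has only sp² ring atoms; a planar conformation would have a fully conjugated π system of 8 electrons. But 8 = 4(2), which is 4n not 4n+2, so it is not aromatic (cyclooctatetraene) — cyclooctatetraene distorts into a non-planar tub to avoid antiaromaticity.
The 5-membered ring with one sulfur has a continuous p-orbital overlap around the ring; 2 ring double bonds (4 π electrons) plus a heteroatom lone pair (2) give 6 π electrons. That satisfies 4n+2 with n=1, so it is aromatic (thiophene).
The 6-membered ring is fully conjugated (every ring atom contributes a p orbital); 3 ring double bonds give 6 π electrons. 6 = 4(1)+2, so it is aromatic (benzene ring).
The second 6-membered ring has four sp³ carbons, so it is not fully conjugated — not aromatic (cyclohexane ring).
The fused 6/5-membered bicyclic (with one N–H) is a single π system with 9 sp² atoms and 10 π electrons from ring double bonds plus a heteroatom lone pair. 10 = 4(2)+2, so the system is aromatic and both rings count as aromatic (indole).
The 7-membered ring has one sp³ carbon, so it is not fully conjugated — not aromatic (cycloheptatriene).
4 of the 7 rings are aromatic. Total: 4.

4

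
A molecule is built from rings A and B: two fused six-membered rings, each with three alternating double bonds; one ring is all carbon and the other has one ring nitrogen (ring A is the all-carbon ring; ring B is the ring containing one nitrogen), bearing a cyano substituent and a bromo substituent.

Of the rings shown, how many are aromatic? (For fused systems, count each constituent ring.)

2

Rings A and B form a fused bicyclic system (with one nitrogen) with 10 sp² atoms and 10 π electrons from ring double bonds. 10 = 4(2)+2, so the system is aromatic and both rings count as aromatic (quinoline).
Aromatic: A, B. Total: 2.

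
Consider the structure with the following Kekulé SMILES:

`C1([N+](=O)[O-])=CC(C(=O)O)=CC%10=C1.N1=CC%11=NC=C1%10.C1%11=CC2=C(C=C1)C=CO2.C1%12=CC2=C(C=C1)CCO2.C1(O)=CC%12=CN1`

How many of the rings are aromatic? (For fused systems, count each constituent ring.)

The SMILES encodes a six-membered carbon ring with three alternating C=C double bonds; a six-membered ring with nitrogens at positions 1 and 4 and three alternating double bonds; a six-membered carbon ring with three alternating C=C double bonds, fused to a five-membered ring containing one oxygen and two C=C double bonds; a six-membered carbon ring with three alternating C=C double bonds, fused to a five-membered ring containing one oxygen and two sp³ carbons; a five-membered ring of four carbons and one nitrogen bearing a hydrogen, with two C=C double bonds.
The 6-membered ring is fully conjugated (every ring atom contributes a p orbital); 3 ring double bonds give 6 π electrons. That satisfies 4n+2 with n=1, so it is aromatic (benzene).
The 6-membered ring with two nitrogens (1,4) is planar and fully conjugated; 3 ring double bonds give 6 π electrons. Since 6 = 4n+2 (n=1), it is aromatic (pyrazine).
The fused 6/5-membered bicyclic (with one oxygen) is a single π system with 9 sp² atoms and 10 π electrons from ring double bonds plus a heteroatom lone pair. 10 = 4(2)+2, so the system is aromatic and both rings count as aromatic (benzofuran).
The second 6-membered ring has a continuous p-orbital overlap around the ring; 3 ring double bonds give 6 π electrons. That satisfies 4n+2 with n=1, so it is aromatic (benzene ring).
The 5-membered ring with one oxygen has two sp³ carbons, so it is not fully conjugated — not aromatic (oxolane ring).
The 5-membered ring with one N–H is planar and fully conjugated; 2 ring double bonds (4 π electrons) plus a heteroatom lone pair (2) give 6 π electrons. 6 = 4(1)+2, so it is aromatic (pyrrole).
6 of the 7 rings are aromatic. Total: 6.

6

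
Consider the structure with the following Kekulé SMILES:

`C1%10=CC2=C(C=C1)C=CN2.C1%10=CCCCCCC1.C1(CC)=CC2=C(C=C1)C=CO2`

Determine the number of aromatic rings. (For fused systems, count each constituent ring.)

4

The SMILES encodes a six-membered carbon ring with three alternating C=C double bonds, fused to a five-membered ring containing one N–H nitrogen and two C=C double bonds; an eight-membered carbon ring with one C=C double bond; a six-membered carbon ring with three alternating C=C double bonds, fused to a five-membered ring containing one oxygen and two C=C double bonds.
The fused 6/5-membered bicyclic (with one N–H) is a single π system with 9 sp² atoms and 10 π electrons from ring double bonds plus a heteroatom lone pair. 10 = 4(2)+2, so the system is aromatic and both rings count as aromatic (indole).
The 8-membered ring has six sp³ carbons, so it is not fully conjugated — not aromatic (cyclooctene).
The fused 6/5-membered bicyclic (with one oxygen) is a single π system with 9 sp² atoms and 10 π electrons from ring double bonds plus a heteroatom lone pair. 10 = 4(2)+2, so the system is aromatic and both rings count as aromatic (benzofuran).
4 of the 5 rings are aromatic. Total: 4.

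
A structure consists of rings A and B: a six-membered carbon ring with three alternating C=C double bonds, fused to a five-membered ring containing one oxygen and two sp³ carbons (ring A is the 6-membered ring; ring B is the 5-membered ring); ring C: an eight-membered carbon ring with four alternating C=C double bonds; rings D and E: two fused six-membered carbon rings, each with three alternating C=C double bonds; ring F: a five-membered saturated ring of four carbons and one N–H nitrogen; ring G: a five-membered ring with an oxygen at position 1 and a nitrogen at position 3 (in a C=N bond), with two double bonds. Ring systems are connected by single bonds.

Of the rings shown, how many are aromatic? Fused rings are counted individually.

Ring A has a continuous p-orbital overlap around the ring; 3 ring double bonds give 6 π electrons. That satisfies 4n+2 with n=1, so ring A is aromatic (benzene ring).
Ring B has two sp³ carbons, so it is not fully conjugated — not aromatic (oxolane ring).
Ring C has only sp² ring atoms; a planar conformation would have a fully conjugated π system of 8 electrons. But 8 = 4(2), which is 4n not 4n+2, so ring C is not aromatic (cyclooctatetraene) — cyclooctatetraene distorts into a non-planar tub to avoid antiaromaticity.
Rings D and E form a fused bicyclic system with 10 sp² atoms and 10 π electrons from ring double bonds. 10 = 4(2)+2, so the system is aromatic and both rings count as aromatic (naphthalene).
Ring F has only sp³ atoms, so it is not fully conjugated — not aromatic (pyrrolidine).
Ring G is planar and fully conjugated; 2 ring double bonds (4 π electrons) plus a heteroatom lone pair (2) give 6 π electrons. Since 6 = 4n+2 (n=1), ring G is aromatic (oxazole).
Aromatic: A, D, E, G. Total: 4.

4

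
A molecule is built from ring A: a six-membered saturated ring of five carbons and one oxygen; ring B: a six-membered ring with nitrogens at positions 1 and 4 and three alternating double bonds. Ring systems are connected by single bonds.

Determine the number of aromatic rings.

1

Ring A has only sp³ atoms, so it is not fully conjugated — not aromatic (tetrahydropyran).
Ring B has a continuous p-orbital overlap around the ring; 3 ring double bonds give 6 π electrons. 6 = 4(1)+2, so ring B is aromatic (pyrazine).
Aromatic: B. Total: 1.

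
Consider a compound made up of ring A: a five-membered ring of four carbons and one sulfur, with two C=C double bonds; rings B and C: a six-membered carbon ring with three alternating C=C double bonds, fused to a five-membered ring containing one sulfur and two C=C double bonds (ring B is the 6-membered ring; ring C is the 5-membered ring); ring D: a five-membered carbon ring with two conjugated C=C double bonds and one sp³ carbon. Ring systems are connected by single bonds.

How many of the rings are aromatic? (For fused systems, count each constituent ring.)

Ring A has a continuous p-orbital overlap around the ring; 2 ring double bonds (4 π electrons) plus a heteroatom lone pair (2) give 6 π electrons. Since 6 = 4n+2 (n=1), ring A is aromatic (thiophene).
Rings B and C form a fused bicyclic system (with one sulfur) with 9 sp² atoms and 10 π electrons from ring double bonds plus a heteroatom lone pair. 10 = 4(2)+2, so the system is aromatic and both rings count as aromatic (benzothiophene).
Ring D has one sp³ carbon, so it is not fully conjugated — not aromatic (cyclopentadiene).
Aromatic: A, B, C. Total: 3.

3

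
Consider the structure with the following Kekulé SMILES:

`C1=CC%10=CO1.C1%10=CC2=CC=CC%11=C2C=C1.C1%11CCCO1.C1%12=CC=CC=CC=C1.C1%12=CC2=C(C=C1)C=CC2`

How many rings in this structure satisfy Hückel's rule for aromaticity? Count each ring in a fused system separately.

4

The SMILES encodes a five-membered ring of four carbons and one oxygen, with two C=C double bonds; two fused six-membered carbon rings, each with three alternating C=C double bonds; a five-membered saturated ring of four carbons and one oxygen; an eight-membered carbon ring with four alternating C=C double bonds; a six-membered carbon ring with three alternating C=C double bonds, fused to a five-membered carbon ring containing one C=C double bond and one sp³ carbon.
The 5-membered ring with one oxygen is planar and fully conjugated; 2 ring double bonds (4 π electrons) plus a heteroatom lone pair (2) give 6 π electrons. That satisfies 4n+2 with n=1, so it is aromatic (furan).
The fused 6/6-membered bicyclic is a single π system with 10 sp² atoms and 10 π electrons from ring double bonds. 10 = 4(2)+2, so the system is aromatic and both rings count as aromatic (naphthalene).
The second 5-membered ring with one oxygen has only sp³ atoms, so it is not fully conjugated — not aromatic (tetrahydrofuran).
The 8-membered ring has only sp² ring atoms; a planar conformation would have a fully conjugated π system of 8 electrons. But 8 = 4(2), which is 4n not 4n+2, so it is not aromatic (cyclooctatetraene) — cyclooctatetraene distorts into a non-planar tub to avoid antiaromaticity.
The 6-membered ring is fully conjugated (every ring atom contributes a p orbital); 3 ring double bonds give 6 π electrons. That satisfies 4n+2 with n=1, so it is aromatic (benzene ring).
The 5-membered ring has one sp³ carbon, so it is not fully conjugated — not aromatic (cyclopentene ring).
4 of the 7 rings are aromatic. Total: 4.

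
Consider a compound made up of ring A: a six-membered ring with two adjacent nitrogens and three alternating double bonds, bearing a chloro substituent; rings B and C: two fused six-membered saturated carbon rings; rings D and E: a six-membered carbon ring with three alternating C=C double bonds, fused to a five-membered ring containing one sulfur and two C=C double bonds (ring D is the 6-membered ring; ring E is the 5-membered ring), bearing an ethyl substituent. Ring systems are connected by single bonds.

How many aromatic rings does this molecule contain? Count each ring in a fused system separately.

Ring A is planar and fully conjugated; 3 ring double bonds give 6 π electrons. That satisfies 4n+2 with n=1, so ring A is aromatic (pyridazine).
Ring B has only sp³ atoms, so it is not fully conjugated — not aromatic (cyclohexane ring).
Ring C has only sp³ atoms, so it is not fully conjugated — not aromatic (cyclohexane ring).
Rings D and E form a fused bicyclic system (with one sulfur) with 9 sp² atoms and 10 π electrons from ring double bonds plus a heteroatom lone pair. 10 = 4(2)+2, so the system is aromatic and both rings count as aromatic (benzothiophene).
Aromatic: A, D, E. Total: 3.

3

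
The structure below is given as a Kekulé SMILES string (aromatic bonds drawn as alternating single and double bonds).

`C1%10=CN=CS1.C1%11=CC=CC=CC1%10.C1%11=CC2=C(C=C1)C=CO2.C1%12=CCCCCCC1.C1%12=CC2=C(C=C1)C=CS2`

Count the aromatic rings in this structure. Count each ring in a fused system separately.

5

The SMILES encodes a five-membered ring with a sulfur at position 1 and a nitrogen at position 3 (in a C=N bond), with two double bonds; a seven-membered carbon ring with three C=C double bonds and one sp³ carbon; a six-membered carbon ring with three alternating C=C double bonds, fused to a five-membered ring containing one oxygen and two C=C double bonds; an eight-membered carbon ring with one C=C double bond; a six-membered carbon ring with three alternating C=C double bonds, fused to a five-membered ring containing one sulfur and two C=C double bonds.
The 5-membered ring with one sulfur and one =N– is fully conjugated (every ring atom contributes a p orbital); 2 ring double bonds (4 π electrons) plus a heteroatom lone pair (2) give 6 π electrons. That satisfies 4n+2 with n=1, so it is aromatic (thiazole).
The 7-membered ring has one sp³ carbon, so it is not fully conjugated — not aromatic (cycloheptatriene).
The fused 6/5-membered bicyclic (with one oxygen) is a single π system with 9 sp² atoms and 10 π electrons from ring double bonds plus a heteroatom lone pair. 10 = 4(2)+2, so the system is aromatic and both rings count as aromatic (benzofuran).
The 8-membered ring has six sp³ carbons, so it is not fully conjugated — not aromatic (cyclooctene).
The fused 6/5-membered bicyclic (with one sulfur) is a single π system with 9 sp² atoms and 10 π electrons from ring double bonds plus a heteroatom lone pair. 10 = 4(2)+2, so the system is aromatic and both rings count as aromatic (benzothiophene).
5 of the 7 rings are aromatic. Total: 5.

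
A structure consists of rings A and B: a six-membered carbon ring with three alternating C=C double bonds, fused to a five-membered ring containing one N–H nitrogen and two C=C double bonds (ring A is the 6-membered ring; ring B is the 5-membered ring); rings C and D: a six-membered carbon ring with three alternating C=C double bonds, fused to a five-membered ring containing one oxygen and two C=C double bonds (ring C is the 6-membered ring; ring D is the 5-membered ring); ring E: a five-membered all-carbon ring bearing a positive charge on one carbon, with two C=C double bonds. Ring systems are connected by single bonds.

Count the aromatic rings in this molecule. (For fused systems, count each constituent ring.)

4

Rings A and B form a fused bicyclic system (with one N–H) with 9 sp² atoms and 10 π electrons from ring double bonds plus a heteroatom lone pair. 10 = 4(2)+2, so the system is aromatic and both rings count as aromatic (indole).
Rings C and D form a fused bicyclic system (with one oxygen) with 9 sp² atoms and 10 π electrons from ring double bonds plus a heteroatom lone pair. 10 = 4(2)+2, so the system is aromatic and both rings count as aromatic (benzofuran).
Ring E has only sp² ring atoms; a planar conformation would have a fully conjugated π system of 4 electrons. But 4 = 4(1), which is 4n not 4n+2, so ring E is not aromatic (cyclopentadienyl cation).
Aromatic: A, B, C, D. Total: 4.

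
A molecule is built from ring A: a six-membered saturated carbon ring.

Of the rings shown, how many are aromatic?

Ring A has only sp³ atoms, so it is not fully conjugated — not aromatic (cyclohexane).

0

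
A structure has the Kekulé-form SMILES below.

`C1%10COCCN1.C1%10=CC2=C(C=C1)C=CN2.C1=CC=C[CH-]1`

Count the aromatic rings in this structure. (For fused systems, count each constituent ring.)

The SMILES encodes a six-membered saturated ring with an oxygen and an N–H nitrogen at positions 1 and 4; a six-membered carbon ring with three alternating C=C double bonds, fused to a five-membered ring containing one N–H nitrogen and two C=C double bonds; a five-membered all-carbon ring bearing a negative charge on one carbon, with two C=C double bonds.
The 6-membered ring with one oxygen and one N–H (1,4) has only sp³ atoms, so it is not fully conjugated — not aromatic (morpholine).
The fused 6/5-membered bicyclic (with one N–H) is a single π system with 9 sp² atoms and 10 π electrons from ring double bonds plus a heteroatom lone pair. 10 = 4(2)+2, so the system is aromatic and both rings count as aromatic (indole).
The 5-membered ring is fully conjugated (every ring atom contributes a p orbital); 2 ring double bonds (4 π electrons) plus the carbanion lone pair (2) give 6 π electrons. Since 6 = 4n+2 (n=1), it is aromatic (cyclopentadienyl anion).
3 of the 4 rings are aromatic. Total: 3.

3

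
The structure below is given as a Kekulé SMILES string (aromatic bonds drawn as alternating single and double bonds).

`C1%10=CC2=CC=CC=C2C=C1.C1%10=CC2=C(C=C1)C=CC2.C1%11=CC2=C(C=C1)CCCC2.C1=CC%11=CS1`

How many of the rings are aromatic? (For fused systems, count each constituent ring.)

The SMILES encodes two fused six-membered carbon rings, each with three alternating C=C double bonds; a six-membered carbon ring with three alternating C=C double bonds, fused to a five-membered carbon ring containing one C=C double bond and one sp³ carbon; a six-membered carbon ring with three alternating C=C double bonds, fused to a saturated six-membered carbon ring; a five-membered ring of four carbons and one sulfur, with two C=C double bonds.
The fused 6/6-membered bicyclic is a single π system with 10 sp² atoms and 10 π electrons from ring double bonds. 10 = 4(2)+2, so the system is aromatic and both rings count as aromatic (naphthalene).
The 6-membered ring is planar and fully conjugated; 3 ring double bonds give 6 π electrons. 6 = 4(1)+2, so it is aromatic (benzene ring).
The 5-membered ring has one sp³ carbon, so it is not fully conjugated — not aromatic (cyclopentene ring).
The second 6-membered ring is planar and fully conjugated; 3 ring double bonds give 6 π electrons. That satisfies 4n+2 with n=1, so it is aromatic (benzene ring).
The third 6-membered ring has four sp³ carbons, so it is not fully conjugated — not aromatic (cyclohexane ring).
The 5-membered ring with one sulfur is fully conjugated (every ring atom contributes a p orbital); 2 ring double bonds (4 π electrons) plus a heteroatom lone pair (2) give 6 π electrons. Since 6 = 4n+2 (n=1), it is aromatic (thiophene).
5 of the 7 rings are aromatic. Total: 5.

5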